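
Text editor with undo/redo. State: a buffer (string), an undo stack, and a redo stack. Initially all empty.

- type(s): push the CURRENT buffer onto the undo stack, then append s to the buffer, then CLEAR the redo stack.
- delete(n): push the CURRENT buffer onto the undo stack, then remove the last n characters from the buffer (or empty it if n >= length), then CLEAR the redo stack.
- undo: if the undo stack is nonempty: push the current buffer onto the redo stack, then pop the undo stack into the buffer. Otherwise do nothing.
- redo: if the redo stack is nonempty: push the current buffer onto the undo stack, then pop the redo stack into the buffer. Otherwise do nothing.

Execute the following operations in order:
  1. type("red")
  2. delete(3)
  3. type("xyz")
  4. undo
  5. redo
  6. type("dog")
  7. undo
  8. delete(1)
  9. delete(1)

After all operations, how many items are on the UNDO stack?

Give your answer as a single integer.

After op 1 (type): buf='red' undo_depth=1 redo_depth=0
After op 2 (delete): buf='(empty)' undo_depth=2 redo_depth=0
After op 3 (type): buf='xyz' undo_depth=3 redo_depth=0
After op 4 (undo): buf='(empty)' undo_depth=2 redo_depth=1
After op 5 (redo): buf='xyz' undo_depth=3 redo_depth=0
After op 6 (type): buf='xyzdog' undo_depth=4 redo_depth=0
After op 7 (undo): buf='xyz' undo_depth=3 redo_depth=1
After op 8 (delete): buf='xy' undo_depth=4 redo_depth=0
After op 9 (delete): buf='x' undo_depth=5 redo_depth=0

Answer: 5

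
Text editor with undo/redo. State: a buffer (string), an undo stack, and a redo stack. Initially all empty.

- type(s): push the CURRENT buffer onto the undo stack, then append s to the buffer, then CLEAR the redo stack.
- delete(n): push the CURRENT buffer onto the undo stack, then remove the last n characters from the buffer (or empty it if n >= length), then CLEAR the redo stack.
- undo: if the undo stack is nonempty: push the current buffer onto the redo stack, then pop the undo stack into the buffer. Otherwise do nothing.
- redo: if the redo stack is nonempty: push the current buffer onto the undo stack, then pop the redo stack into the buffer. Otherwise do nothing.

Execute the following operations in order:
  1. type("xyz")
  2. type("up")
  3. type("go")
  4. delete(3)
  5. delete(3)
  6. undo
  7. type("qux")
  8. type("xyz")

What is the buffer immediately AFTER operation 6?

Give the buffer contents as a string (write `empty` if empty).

After op 1 (type): buf='xyz' undo_depth=1 redo_depth=0
After op 2 (type): buf='xyzup' undo_depth=2 redo_depth=0
After op 3 (type): buf='xyzupgo' undo_depth=3 redo_depth=0
After op 4 (delete): buf='xyzu' undo_depth=4 redo_depth=0
After op 5 (delete): buf='x' undo_depth=5 redo_depth=0
After op 6 (undo): buf='xyzu' undo_depth=4 redo_depth=1

Answer: xyzu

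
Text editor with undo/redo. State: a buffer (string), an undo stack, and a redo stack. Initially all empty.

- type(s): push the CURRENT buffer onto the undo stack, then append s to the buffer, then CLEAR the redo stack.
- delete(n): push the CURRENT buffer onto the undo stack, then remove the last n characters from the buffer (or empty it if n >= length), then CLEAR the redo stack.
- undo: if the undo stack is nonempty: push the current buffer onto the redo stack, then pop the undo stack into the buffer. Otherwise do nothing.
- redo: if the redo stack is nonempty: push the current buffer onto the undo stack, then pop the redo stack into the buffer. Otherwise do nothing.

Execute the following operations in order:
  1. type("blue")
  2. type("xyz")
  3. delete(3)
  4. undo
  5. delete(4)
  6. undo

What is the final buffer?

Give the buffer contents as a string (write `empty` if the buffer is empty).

Answer: bluexyz

Derivation:
After op 1 (type): buf='blue' undo_depth=1 redo_depth=0
After op 2 (type): buf='bluexyz' undo_depth=2 redo_depth=0
After op 3 (delete): buf='blue' undo_depth=3 redo_depth=0
After op 4 (undo): buf='bluexyz' undo_depth=2 redo_depth=1
After op 5 (delete): buf='blu' undo_depth=3 redo_depth=0
After op 6 (undo): buf='bluexyz' undo_depth=2 redo_depth=1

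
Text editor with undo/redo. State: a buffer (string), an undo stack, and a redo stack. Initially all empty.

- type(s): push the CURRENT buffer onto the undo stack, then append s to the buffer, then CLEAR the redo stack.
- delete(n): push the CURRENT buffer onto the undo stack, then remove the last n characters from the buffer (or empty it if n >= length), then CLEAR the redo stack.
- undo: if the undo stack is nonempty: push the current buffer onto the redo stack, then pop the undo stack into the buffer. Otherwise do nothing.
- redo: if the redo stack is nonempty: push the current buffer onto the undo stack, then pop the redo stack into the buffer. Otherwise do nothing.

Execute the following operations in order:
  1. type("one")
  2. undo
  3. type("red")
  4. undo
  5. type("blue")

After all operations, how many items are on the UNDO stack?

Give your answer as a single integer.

Answer: 1

Derivation:
After op 1 (type): buf='one' undo_depth=1 redo_depth=0
After op 2 (undo): buf='(empty)' undo_depth=0 redo_depth=1
After op 3 (type): buf='red' undo_depth=1 redo_depth=0
After op 4 (undo): buf='(empty)' undo_depth=0 redo_depth=1
After op 5 (type): buf='blue' undo_depth=1 redo_depth=0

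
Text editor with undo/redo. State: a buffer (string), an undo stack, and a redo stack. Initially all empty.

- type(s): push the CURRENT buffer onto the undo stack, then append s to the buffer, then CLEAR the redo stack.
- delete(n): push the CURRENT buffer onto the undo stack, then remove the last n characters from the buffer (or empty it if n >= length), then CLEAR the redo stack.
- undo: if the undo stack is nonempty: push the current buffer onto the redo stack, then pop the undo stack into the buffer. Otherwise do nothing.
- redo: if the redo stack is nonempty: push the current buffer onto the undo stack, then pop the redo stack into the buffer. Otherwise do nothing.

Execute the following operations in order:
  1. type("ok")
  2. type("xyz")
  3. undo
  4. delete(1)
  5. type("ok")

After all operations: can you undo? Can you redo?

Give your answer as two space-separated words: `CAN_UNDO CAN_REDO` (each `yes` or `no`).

Answer: yes no

Derivation:
After op 1 (type): buf='ok' undo_depth=1 redo_depth=0
After op 2 (type): buf='okxyz' undo_depth=2 redo_depth=0
After op 3 (undo): buf='ok' undo_depth=1 redo_depth=1
After op 4 (delete): buf='o' undo_depth=2 redo_depth=0
After op 5 (type): buf='ook' undo_depth=3 redo_depth=0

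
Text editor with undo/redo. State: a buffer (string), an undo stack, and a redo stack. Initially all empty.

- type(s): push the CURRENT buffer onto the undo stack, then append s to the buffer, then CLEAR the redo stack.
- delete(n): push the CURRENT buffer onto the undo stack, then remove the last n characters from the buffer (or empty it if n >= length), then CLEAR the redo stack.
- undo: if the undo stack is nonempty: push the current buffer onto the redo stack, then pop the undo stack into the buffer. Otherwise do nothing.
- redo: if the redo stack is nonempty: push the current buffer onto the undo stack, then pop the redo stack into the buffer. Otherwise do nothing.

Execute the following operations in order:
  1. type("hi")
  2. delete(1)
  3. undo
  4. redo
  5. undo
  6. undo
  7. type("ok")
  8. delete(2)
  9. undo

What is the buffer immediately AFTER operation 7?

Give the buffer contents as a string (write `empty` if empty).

After op 1 (type): buf='hi' undo_depth=1 redo_depth=0
After op 2 (delete): buf='h' undo_depth=2 redo_depth=0
After op 3 (undo): buf='hi' undo_depth=1 redo_depth=1
After op 4 (redo): buf='h' undo_depth=2 redo_depth=0
After op 5 (undo): buf='hi' undo_depth=1 redo_depth=1
After op 6 (undo): buf='(empty)' undo_depth=0 redo_depth=2
After op 7 (type): buf='ok' undo_depth=1 redo_depth=0

Answer: ok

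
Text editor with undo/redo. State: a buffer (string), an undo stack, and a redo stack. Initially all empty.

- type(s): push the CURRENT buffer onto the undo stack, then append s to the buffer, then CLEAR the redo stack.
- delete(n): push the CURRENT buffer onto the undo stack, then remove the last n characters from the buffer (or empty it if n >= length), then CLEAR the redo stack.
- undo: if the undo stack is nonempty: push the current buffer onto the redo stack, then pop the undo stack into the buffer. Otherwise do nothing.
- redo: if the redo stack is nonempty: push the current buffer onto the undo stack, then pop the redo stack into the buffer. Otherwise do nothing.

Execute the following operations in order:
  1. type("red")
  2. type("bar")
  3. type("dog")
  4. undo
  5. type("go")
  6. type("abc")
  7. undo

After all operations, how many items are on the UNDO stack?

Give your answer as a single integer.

After op 1 (type): buf='red' undo_depth=1 redo_depth=0
After op 2 (type): buf='redbar' undo_depth=2 redo_depth=0
After op 3 (type): buf='redbardog' undo_depth=3 redo_depth=0
After op 4 (undo): buf='redbar' undo_depth=2 redo_depth=1
After op 5 (type): buf='redbargo' undo_depth=3 redo_depth=0
After op 6 (type): buf='redbargoabc' undo_depth=4 redo_depth=0
After op 7 (undo): buf='redbargo' undo_depth=3 redo_depth=1

Answer: 3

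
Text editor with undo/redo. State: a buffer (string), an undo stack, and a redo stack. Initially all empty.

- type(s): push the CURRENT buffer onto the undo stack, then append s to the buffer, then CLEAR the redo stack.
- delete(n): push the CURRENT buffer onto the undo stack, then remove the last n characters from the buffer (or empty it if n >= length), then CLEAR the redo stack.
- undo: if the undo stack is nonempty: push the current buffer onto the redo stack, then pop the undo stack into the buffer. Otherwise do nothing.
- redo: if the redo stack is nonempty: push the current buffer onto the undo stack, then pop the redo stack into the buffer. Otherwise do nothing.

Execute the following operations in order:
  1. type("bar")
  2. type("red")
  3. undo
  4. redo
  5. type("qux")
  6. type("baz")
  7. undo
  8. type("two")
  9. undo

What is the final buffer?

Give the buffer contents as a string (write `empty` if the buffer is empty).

After op 1 (type): buf='bar' undo_depth=1 redo_depth=0
After op 2 (type): buf='barred' undo_depth=2 redo_depth=0
After op 3 (undo): buf='bar' undo_depth=1 redo_depth=1
After op 4 (redo): buf='barred' undo_depth=2 redo_depth=0
After op 5 (type): buf='barredqux' undo_depth=3 redo_depth=0
After op 6 (type): buf='barredquxbaz' undo_depth=4 redo_depth=0
After op 7 (undo): buf='barredqux' undo_depth=3 redo_depth=1
After op 8 (type): buf='barredquxtwo' undo_depth=4 redo_depth=0
After op 9 (undo): buf='barredqux' undo_depth=3 redo_depth=1

Answer: barredqux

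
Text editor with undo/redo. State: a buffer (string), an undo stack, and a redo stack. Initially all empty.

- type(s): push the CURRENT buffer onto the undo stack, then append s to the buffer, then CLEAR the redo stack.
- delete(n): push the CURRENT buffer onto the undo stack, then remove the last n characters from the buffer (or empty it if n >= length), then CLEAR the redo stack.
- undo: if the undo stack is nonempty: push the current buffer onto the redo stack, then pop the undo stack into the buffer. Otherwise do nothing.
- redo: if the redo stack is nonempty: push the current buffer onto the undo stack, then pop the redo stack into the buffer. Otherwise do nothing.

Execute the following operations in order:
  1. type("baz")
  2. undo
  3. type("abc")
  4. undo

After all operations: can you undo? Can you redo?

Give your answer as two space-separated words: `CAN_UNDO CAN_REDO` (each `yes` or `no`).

After op 1 (type): buf='baz' undo_depth=1 redo_depth=0
After op 2 (undo): buf='(empty)' undo_depth=0 redo_depth=1
After op 3 (type): buf='abc' undo_depth=1 redo_depth=0
After op 4 (undo): buf='(empty)' undo_depth=0 redo_depth=1

Answer: no yes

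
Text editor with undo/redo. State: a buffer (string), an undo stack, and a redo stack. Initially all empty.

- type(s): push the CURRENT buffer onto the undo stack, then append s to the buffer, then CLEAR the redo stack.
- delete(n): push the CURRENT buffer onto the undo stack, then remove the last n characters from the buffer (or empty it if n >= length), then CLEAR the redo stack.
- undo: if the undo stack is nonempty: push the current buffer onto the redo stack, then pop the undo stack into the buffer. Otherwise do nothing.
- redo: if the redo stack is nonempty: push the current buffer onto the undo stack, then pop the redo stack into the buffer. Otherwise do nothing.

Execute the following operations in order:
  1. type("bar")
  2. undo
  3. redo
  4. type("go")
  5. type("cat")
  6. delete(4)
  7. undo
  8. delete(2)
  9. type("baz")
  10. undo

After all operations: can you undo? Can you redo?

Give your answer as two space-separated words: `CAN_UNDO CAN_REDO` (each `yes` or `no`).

After op 1 (type): buf='bar' undo_depth=1 redo_depth=0
After op 2 (undo): buf='(empty)' undo_depth=0 redo_depth=1
After op 3 (redo): buf='bar' undo_depth=1 redo_depth=0
After op 4 (type): buf='bargo' undo_depth=2 redo_depth=0
After op 5 (type): buf='bargocat' undo_depth=3 redo_depth=0
After op 6 (delete): buf='barg' undo_depth=4 redo_depth=0
After op 7 (undo): buf='bargocat' undo_depth=3 redo_depth=1
After op 8 (delete): buf='bargoc' undo_depth=4 redo_depth=0
After op 9 (type): buf='bargocbaz' undo_depth=5 redo_depth=0
After op 10 (undo): buf='bargoc' undo_depth=4 redo_depth=1

Answer: yes yes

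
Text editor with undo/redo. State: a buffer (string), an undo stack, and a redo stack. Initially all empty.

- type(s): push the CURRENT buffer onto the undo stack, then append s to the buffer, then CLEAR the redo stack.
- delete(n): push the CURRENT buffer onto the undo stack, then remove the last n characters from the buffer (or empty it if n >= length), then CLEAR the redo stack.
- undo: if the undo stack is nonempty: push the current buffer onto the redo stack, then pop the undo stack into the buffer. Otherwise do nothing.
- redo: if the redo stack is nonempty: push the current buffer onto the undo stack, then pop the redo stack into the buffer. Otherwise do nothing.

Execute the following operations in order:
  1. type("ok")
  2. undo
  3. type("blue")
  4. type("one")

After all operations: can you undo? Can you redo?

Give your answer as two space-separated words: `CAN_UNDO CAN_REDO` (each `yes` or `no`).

After op 1 (type): buf='ok' undo_depth=1 redo_depth=0
After op 2 (undo): buf='(empty)' undo_depth=0 redo_depth=1
After op 3 (type): buf='blue' undo_depth=1 redo_depth=0
After op 4 (type): buf='blueone' undo_depth=2 redo_depth=0

Answer: yes no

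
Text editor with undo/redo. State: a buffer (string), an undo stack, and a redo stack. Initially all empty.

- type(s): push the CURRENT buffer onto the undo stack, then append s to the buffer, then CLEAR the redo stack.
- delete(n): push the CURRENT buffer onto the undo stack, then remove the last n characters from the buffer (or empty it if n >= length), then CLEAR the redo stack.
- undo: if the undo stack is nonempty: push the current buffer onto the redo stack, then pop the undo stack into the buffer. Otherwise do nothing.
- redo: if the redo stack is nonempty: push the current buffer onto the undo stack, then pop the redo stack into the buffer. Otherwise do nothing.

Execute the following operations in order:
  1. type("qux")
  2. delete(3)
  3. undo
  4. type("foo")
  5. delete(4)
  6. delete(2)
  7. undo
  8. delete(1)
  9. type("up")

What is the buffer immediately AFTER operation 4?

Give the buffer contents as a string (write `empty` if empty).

After op 1 (type): buf='qux' undo_depth=1 redo_depth=0
After op 2 (delete): buf='(empty)' undo_depth=2 redo_depth=0
After op 3 (undo): buf='qux' undo_depth=1 redo_depth=1
After op 4 (type): buf='quxfoo' undo_depth=2 redo_depth=0

Answer: quxfoo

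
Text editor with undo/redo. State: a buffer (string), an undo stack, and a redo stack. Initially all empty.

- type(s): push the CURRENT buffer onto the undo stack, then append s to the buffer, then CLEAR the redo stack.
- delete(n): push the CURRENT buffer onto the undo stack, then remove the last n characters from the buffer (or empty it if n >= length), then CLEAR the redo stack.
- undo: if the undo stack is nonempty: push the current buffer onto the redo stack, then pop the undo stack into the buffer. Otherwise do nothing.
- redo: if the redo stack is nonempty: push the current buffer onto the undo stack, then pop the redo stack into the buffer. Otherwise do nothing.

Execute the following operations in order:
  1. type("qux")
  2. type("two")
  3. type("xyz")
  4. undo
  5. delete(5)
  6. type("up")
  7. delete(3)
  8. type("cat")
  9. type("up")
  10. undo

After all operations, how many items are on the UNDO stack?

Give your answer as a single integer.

After op 1 (type): buf='qux' undo_depth=1 redo_depth=0
After op 2 (type): buf='quxtwo' undo_depth=2 redo_depth=0
After op 3 (type): buf='quxtwoxyz' undo_depth=3 redo_depth=0
After op 4 (undo): buf='quxtwo' undo_depth=2 redo_depth=1
After op 5 (delete): buf='q' undo_depth=3 redo_depth=0
After op 6 (type): buf='qup' undo_depth=4 redo_depth=0
After op 7 (delete): buf='(empty)' undo_depth=5 redo_depth=0
After op 8 (type): buf='cat' undo_depth=6 redo_depth=0
After op 9 (type): buf='catup' undo_depth=7 redo_depth=0
After op 10 (undo): buf='cat' undo_depth=6 redo_depth=1

Answer: 6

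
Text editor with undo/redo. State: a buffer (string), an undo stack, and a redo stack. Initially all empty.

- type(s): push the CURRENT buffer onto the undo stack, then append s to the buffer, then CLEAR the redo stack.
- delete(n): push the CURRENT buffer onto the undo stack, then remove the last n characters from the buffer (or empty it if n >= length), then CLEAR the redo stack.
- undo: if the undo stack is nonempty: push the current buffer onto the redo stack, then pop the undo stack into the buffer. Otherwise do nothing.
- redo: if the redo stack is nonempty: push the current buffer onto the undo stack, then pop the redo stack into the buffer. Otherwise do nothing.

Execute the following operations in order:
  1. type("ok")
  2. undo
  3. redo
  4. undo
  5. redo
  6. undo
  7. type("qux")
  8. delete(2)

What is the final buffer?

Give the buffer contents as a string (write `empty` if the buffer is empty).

Answer: q

Derivation:
After op 1 (type): buf='ok' undo_depth=1 redo_depth=0
After op 2 (undo): buf='(empty)' undo_depth=0 redo_depth=1
After op 3 (redo): buf='ok' undo_depth=1 redo_depth=0
After op 4 (undo): buf='(empty)' undo_depth=0 redo_depth=1
After op 5 (redo): buf='ok' undo_depth=1 redo_depth=0
After op 6 (undo): buf='(empty)' undo_depth=0 redo_depth=1
After op 7 (type): buf='qux' undo_depth=1 redo_depth=0
After op 8 (delete): buf='q' undo_depth=2 redo_depth=0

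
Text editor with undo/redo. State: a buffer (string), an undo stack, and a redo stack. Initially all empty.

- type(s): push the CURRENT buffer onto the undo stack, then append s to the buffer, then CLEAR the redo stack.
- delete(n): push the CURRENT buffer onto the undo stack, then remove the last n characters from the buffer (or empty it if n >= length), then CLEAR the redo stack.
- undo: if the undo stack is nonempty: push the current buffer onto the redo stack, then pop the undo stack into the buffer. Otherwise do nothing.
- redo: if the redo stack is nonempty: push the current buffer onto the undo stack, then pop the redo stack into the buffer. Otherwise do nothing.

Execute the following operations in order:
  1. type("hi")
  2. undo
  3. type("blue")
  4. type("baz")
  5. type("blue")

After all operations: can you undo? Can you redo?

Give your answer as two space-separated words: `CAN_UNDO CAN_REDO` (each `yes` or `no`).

Answer: yes no

Derivation:
After op 1 (type): buf='hi' undo_depth=1 redo_depth=0
After op 2 (undo): buf='(empty)' undo_depth=0 redo_depth=1
After op 3 (type): buf='blue' undo_depth=1 redo_depth=0
After op 4 (type): buf='bluebaz' undo_depth=2 redo_depth=0
After op 5 (type): buf='bluebazblue' undo_depth=3 redo_depth=0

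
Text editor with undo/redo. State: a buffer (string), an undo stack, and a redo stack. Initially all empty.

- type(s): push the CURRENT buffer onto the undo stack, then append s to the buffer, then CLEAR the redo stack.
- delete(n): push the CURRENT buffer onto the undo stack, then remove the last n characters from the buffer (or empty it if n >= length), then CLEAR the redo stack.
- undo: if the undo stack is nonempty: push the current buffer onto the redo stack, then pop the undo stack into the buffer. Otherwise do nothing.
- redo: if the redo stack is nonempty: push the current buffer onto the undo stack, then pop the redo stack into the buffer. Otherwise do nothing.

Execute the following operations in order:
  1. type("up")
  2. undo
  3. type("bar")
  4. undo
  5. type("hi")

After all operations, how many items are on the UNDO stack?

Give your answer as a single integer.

Answer: 1

Derivation:
After op 1 (type): buf='up' undo_depth=1 redo_depth=0
After op 2 (undo): buf='(empty)' undo_depth=0 redo_depth=1
After op 3 (type): buf='bar' undo_depth=1 redo_depth=0
After op 4 (undo): buf='(empty)' undo_depth=0 redo_depth=1
After op 5 (type): buf='hi' undo_depth=1 redo_depth=0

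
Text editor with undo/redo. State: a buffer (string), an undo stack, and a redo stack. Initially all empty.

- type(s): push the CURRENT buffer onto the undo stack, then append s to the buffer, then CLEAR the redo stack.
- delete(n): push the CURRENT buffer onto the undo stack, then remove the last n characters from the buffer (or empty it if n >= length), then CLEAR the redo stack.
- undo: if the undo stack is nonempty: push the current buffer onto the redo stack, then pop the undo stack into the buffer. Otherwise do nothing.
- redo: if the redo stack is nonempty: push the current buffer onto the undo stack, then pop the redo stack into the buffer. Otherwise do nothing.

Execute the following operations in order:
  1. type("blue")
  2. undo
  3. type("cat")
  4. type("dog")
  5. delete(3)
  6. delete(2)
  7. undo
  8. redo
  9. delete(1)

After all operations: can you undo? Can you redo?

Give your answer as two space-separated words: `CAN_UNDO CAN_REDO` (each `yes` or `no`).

Answer: yes no

Derivation:
After op 1 (type): buf='blue' undo_depth=1 redo_depth=0
After op 2 (undo): buf='(empty)' undo_depth=0 redo_depth=1
After op 3 (type): buf='cat' undo_depth=1 redo_depth=0
After op 4 (type): buf='catdog' undo_depth=2 redo_depth=0
After op 5 (delete): buf='cat' undo_depth=3 redo_depth=0
After op 6 (delete): buf='c' undo_depth=4 redo_depth=0
After op 7 (undo): buf='cat' undo_depth=3 redo_depth=1
After op 8 (redo): buf='c' undo_depth=4 redo_depth=0
After op 9 (delete): buf='(empty)' undo_depth=5 redo_depth=0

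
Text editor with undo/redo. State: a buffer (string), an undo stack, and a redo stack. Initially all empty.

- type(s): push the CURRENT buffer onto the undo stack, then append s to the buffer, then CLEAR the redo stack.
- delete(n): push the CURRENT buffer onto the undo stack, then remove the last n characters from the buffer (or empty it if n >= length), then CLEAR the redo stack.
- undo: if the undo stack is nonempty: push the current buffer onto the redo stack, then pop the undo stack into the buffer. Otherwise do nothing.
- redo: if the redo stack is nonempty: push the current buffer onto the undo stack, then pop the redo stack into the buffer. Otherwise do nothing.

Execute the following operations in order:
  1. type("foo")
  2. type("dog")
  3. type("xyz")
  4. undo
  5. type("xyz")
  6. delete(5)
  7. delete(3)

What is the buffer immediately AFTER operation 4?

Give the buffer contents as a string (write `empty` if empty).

After op 1 (type): buf='foo' undo_depth=1 redo_depth=0
After op 2 (type): buf='foodog' undo_depth=2 redo_depth=0
After op 3 (type): buf='foodogxyz' undo_depth=3 redo_depth=0
After op 4 (undo): buf='foodog' undo_depth=2 redo_depth=1

Answer: foodog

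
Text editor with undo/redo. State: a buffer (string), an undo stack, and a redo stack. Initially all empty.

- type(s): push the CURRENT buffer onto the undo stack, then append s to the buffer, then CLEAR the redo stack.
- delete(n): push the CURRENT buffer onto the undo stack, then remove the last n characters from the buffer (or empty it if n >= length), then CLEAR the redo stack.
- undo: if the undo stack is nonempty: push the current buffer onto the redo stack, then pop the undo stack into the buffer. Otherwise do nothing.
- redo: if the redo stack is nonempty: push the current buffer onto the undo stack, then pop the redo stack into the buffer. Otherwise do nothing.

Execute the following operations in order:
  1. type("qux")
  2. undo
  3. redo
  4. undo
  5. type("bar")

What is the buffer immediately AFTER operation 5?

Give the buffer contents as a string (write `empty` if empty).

After op 1 (type): buf='qux' undo_depth=1 redo_depth=0
After op 2 (undo): buf='(empty)' undo_depth=0 redo_depth=1
After op 3 (redo): buf='qux' undo_depth=1 redo_depth=0
After op 4 (undo): buf='(empty)' undo_depth=0 redo_depth=1
After op 5 (type): buf='bar' undo_depth=1 redo_depth=0

Answer: bar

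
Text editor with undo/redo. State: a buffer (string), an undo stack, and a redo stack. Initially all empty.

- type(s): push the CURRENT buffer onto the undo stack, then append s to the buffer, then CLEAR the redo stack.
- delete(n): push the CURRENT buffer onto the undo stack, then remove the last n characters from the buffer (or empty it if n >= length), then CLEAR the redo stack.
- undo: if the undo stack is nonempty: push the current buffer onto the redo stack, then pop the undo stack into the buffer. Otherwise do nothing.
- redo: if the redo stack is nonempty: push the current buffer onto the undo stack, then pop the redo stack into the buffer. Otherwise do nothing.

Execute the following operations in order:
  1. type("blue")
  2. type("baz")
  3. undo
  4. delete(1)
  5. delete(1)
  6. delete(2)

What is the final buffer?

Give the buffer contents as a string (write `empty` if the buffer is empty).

After op 1 (type): buf='blue' undo_depth=1 redo_depth=0
After op 2 (type): buf='bluebaz' undo_depth=2 redo_depth=0
After op 3 (undo): buf='blue' undo_depth=1 redo_depth=1
After op 4 (delete): buf='blu' undo_depth=2 redo_depth=0
After op 5 (delete): buf='bl' undo_depth=3 redo_depth=0
After op 6 (delete): buf='(empty)' undo_depth=4 redo_depth=0

Answer: empty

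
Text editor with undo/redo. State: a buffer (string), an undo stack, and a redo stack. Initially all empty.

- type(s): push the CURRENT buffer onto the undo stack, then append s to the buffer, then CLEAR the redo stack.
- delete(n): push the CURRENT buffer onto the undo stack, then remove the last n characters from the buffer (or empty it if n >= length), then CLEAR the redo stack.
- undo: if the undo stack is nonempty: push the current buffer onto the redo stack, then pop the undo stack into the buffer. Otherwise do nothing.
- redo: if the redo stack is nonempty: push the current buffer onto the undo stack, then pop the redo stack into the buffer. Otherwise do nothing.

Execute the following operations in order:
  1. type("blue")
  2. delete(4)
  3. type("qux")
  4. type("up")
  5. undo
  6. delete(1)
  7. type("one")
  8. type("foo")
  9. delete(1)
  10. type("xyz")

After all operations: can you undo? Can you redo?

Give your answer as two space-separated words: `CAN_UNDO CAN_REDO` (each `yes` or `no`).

After op 1 (type): buf='blue' undo_depth=1 redo_depth=0
After op 2 (delete): buf='(empty)' undo_depth=2 redo_depth=0
After op 3 (type): buf='qux' undo_depth=3 redo_depth=0
After op 4 (type): buf='quxup' undo_depth=4 redo_depth=0
After op 5 (undo): buf='qux' undo_depth=3 redo_depth=1
After op 6 (delete): buf='qu' undo_depth=4 redo_depth=0
After op 7 (type): buf='quone' undo_depth=5 redo_depth=0
After op 8 (type): buf='quonefoo' undo_depth=6 redo_depth=0
After op 9 (delete): buf='quonefo' undo_depth=7 redo_depth=0
After op 10 (type): buf='quonefoxyz' undo_depth=8 redo_depth=0

Answer: yes no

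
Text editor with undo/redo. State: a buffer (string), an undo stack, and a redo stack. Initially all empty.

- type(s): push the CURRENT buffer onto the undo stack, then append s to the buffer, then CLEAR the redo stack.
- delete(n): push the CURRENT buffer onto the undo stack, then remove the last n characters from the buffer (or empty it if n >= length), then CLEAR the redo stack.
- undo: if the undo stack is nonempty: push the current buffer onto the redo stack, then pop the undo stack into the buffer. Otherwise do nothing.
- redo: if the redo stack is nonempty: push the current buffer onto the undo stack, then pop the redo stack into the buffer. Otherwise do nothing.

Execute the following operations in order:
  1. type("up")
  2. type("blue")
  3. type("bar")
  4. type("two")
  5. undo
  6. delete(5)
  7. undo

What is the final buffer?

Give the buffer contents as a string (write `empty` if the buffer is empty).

Answer: upbluebar

Derivation:
After op 1 (type): buf='up' undo_depth=1 redo_depth=0
After op 2 (type): buf='upblue' undo_depth=2 redo_depth=0
After op 3 (type): buf='upbluebar' undo_depth=3 redo_depth=0
After op 4 (type): buf='upbluebartwo' undo_depth=4 redo_depth=0
After op 5 (undo): buf='upbluebar' undo_depth=3 redo_depth=1
After op 6 (delete): buf='upbl' undo_depth=4 redo_depth=0
After op 7 (undo): buf='upbluebar' undo_depth=3 redo_depth=1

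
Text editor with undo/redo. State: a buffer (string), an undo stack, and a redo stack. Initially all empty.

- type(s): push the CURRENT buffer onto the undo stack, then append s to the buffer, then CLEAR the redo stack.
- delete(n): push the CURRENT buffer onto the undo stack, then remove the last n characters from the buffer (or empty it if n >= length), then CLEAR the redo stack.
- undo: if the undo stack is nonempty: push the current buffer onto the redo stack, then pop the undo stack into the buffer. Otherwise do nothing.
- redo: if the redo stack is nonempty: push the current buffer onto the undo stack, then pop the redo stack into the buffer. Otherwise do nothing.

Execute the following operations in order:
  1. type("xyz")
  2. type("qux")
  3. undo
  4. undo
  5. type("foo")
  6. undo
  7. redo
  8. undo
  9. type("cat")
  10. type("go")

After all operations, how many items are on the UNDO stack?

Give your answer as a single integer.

Answer: 2

Derivation:
After op 1 (type): buf='xyz' undo_depth=1 redo_depth=0
After op 2 (type): buf='xyzqux' undo_depth=2 redo_depth=0
After op 3 (undo): buf='xyz' undo_depth=1 redo_depth=1
After op 4 (undo): buf='(empty)' undo_depth=0 redo_depth=2
After op 5 (type): buf='foo' undo_depth=1 redo_depth=0
After op 6 (undo): buf='(empty)' undo_depth=0 redo_depth=1
After op 7 (redo): buf='foo' undo_depth=1 redo_depth=0
After op 8 (undo): buf='(empty)' undo_depth=0 redo_depth=1
After op 9 (type): buf='cat' undo_depth=1 redo_depth=0
After op 10 (type): buf='catgo' undo_depth=2 redo_depth=0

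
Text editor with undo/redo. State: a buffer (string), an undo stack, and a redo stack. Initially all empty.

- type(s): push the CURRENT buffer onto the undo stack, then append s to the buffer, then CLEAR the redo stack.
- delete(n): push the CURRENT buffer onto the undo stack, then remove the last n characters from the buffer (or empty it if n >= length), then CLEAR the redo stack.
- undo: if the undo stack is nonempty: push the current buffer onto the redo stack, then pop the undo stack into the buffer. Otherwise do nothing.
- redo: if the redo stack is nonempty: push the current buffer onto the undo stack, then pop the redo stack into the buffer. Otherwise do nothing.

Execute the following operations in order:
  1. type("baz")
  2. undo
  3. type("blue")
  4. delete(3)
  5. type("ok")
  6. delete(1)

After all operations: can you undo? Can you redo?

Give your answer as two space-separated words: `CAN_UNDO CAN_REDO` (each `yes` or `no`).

After op 1 (type): buf='baz' undo_depth=1 redo_depth=0
After op 2 (undo): buf='(empty)' undo_depth=0 redo_depth=1
After op 3 (type): buf='blue' undo_depth=1 redo_depth=0
After op 4 (delete): buf='b' undo_depth=2 redo_depth=0
After op 5 (type): buf='bok' undo_depth=3 redo_depth=0
After op 6 (delete): buf='bo' undo_depth=4 redo_depth=0

Answer: yes no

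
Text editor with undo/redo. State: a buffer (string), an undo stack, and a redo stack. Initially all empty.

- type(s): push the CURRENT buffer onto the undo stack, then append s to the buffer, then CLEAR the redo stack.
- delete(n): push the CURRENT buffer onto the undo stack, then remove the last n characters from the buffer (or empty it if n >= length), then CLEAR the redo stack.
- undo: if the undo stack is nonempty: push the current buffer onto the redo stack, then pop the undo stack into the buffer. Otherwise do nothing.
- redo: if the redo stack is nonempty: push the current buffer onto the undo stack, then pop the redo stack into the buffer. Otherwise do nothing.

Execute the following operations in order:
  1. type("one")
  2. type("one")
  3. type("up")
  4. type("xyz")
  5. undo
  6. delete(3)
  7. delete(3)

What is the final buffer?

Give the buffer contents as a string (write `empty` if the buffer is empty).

After op 1 (type): buf='one' undo_depth=1 redo_depth=0
After op 2 (type): buf='oneone' undo_depth=2 redo_depth=0
After op 3 (type): buf='oneoneup' undo_depth=3 redo_depth=0
After op 4 (type): buf='oneoneupxyz' undo_depth=4 redo_depth=0
After op 5 (undo): buf='oneoneup' undo_depth=3 redo_depth=1
After op 6 (delete): buf='oneon' undo_depth=4 redo_depth=0
After op 7 (delete): buf='on' undo_depth=5 redo_depth=0

Answer: on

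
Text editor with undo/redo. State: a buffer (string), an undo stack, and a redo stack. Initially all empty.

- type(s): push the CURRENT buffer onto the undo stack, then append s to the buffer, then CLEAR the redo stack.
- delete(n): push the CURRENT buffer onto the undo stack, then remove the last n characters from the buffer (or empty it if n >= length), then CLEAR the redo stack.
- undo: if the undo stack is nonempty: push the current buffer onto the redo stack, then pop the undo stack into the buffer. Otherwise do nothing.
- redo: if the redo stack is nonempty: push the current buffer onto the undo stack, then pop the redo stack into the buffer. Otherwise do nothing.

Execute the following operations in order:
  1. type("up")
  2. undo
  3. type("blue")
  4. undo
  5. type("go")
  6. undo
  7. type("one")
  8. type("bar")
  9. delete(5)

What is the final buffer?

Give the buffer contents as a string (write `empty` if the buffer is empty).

Answer: o

Derivation:
After op 1 (type): buf='up' undo_depth=1 redo_depth=0
After op 2 (undo): buf='(empty)' undo_depth=0 redo_depth=1
After op 3 (type): buf='blue' undo_depth=1 redo_depth=0
After op 4 (undo): buf='(empty)' undo_depth=0 redo_depth=1
After op 5 (type): buf='go' undo_depth=1 redo_depth=0
After op 6 (undo): buf='(empty)' undo_depth=0 redo_depth=1
After op 7 (type): buf='one' undo_depth=1 redo_depth=0
After op 8 (type): buf='onebar' undo_depth=2 redo_depth=0
After op 9 (delete): buf='o' undo_depth=3 redo_depth=0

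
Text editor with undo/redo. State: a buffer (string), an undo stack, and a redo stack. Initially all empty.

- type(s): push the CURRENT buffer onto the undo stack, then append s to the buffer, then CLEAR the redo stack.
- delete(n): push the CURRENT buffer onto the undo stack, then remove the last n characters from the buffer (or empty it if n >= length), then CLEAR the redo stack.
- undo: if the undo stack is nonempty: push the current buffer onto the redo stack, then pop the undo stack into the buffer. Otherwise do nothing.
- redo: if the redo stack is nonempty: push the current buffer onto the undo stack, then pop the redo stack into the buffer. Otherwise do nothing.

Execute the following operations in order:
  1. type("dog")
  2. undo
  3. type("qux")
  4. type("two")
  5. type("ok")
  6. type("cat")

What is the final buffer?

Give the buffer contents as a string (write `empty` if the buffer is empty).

Answer: quxtwookcat

Derivation:
After op 1 (type): buf='dog' undo_depth=1 redo_depth=0
After op 2 (undo): buf='(empty)' undo_depth=0 redo_depth=1
After op 3 (type): buf='qux' undo_depth=1 redo_depth=0
After op 4 (type): buf='quxtwo' undo_depth=2 redo_depth=0
After op 5 (type): buf='quxtwook' undo_depth=3 redo_depth=0
After op 6 (type): buf='quxtwookcat' undo_depth=4 redo_depth=0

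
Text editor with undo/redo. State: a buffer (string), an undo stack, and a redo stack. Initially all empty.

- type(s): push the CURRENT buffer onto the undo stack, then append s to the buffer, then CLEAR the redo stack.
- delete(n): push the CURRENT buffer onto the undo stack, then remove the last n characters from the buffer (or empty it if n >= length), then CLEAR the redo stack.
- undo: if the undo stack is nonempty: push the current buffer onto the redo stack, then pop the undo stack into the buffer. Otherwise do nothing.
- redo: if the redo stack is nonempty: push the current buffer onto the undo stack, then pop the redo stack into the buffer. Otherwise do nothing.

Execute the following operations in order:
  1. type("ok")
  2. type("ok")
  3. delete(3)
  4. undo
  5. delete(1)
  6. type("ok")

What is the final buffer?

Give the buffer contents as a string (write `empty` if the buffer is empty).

Answer: okook

Derivation:
After op 1 (type): buf='ok' undo_depth=1 redo_depth=0
After op 2 (type): buf='okok' undo_depth=2 redo_depth=0
After op 3 (delete): buf='o' undo_depth=3 redo_depth=0
After op 4 (undo): buf='okok' undo_depth=2 redo_depth=1
After op 5 (delete): buf='oko' undo_depth=3 redo_depth=0
After op 6 (type): buf='okook' undo_depth=4 redo_depth=0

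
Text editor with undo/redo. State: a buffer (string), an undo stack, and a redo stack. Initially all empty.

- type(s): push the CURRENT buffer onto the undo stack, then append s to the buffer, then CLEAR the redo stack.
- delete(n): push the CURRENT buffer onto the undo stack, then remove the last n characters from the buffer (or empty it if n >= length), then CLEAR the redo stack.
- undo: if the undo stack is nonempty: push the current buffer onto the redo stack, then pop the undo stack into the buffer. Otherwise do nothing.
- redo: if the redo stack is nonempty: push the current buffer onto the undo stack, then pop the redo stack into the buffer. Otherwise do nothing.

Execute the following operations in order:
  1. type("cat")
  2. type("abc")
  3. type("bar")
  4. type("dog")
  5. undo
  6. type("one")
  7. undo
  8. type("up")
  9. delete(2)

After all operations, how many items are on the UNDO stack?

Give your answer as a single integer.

Answer: 5

Derivation:
After op 1 (type): buf='cat' undo_depth=1 redo_depth=0
After op 2 (type): buf='catabc' undo_depth=2 redo_depth=0
After op 3 (type): buf='catabcbar' undo_depth=3 redo_depth=0
After op 4 (type): buf='catabcbardog' undo_depth=4 redo_depth=0
After op 5 (undo): buf='catabcbar' undo_depth=3 redo_depth=1
After op 6 (type): buf='catabcbarone' undo_depth=4 redo_depth=0
After op 7 (undo): buf='catabcbar' undo_depth=3 redo_depth=1
After op 8 (type): buf='catabcbarup' undo_depth=4 redo_depth=0
After op 9 (delete): buf='catabcbar' undo_depth=5 redo_depth=0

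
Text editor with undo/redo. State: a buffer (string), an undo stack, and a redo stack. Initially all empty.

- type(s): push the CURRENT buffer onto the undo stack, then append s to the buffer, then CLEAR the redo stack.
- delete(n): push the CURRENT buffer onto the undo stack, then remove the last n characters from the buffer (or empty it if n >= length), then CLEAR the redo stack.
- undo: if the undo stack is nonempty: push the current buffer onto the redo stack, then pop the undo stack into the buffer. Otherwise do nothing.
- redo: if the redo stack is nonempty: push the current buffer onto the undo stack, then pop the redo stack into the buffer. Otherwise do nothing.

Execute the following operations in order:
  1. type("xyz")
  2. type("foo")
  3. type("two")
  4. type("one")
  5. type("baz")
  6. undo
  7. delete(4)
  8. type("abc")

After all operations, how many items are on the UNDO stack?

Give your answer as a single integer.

Answer: 6

Derivation:
After op 1 (type): buf='xyz' undo_depth=1 redo_depth=0
After op 2 (type): buf='xyzfoo' undo_depth=2 redo_depth=0
After op 3 (type): buf='xyzfootwo' undo_depth=3 redo_depth=0
After op 4 (type): buf='xyzfootwoone' undo_depth=4 redo_depth=0
After op 5 (type): buf='xyzfootwoonebaz' undo_depth=5 redo_depth=0
After op 6 (undo): buf='xyzfootwoone' undo_depth=4 redo_depth=1
After op 7 (delete): buf='xyzfootw' undo_depth=5 redo_depth=0
After op 8 (type): buf='xyzfootwabc' undo_depth=6 redo_depth=0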